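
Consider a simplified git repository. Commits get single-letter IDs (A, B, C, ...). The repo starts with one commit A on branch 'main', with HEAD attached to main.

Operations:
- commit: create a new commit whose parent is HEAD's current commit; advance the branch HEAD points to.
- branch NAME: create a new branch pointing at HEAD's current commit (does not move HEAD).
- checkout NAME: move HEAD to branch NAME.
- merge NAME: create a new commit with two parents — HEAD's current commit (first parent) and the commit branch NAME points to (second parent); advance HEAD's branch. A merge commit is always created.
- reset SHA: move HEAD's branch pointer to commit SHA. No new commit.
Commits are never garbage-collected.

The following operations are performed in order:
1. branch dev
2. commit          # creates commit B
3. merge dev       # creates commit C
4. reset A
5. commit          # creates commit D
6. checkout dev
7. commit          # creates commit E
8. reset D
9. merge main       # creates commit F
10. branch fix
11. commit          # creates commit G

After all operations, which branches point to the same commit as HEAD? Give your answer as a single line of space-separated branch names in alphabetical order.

After op 1 (branch): HEAD=main@A [dev=A main=A]
After op 2 (commit): HEAD=main@B [dev=A main=B]
After op 3 (merge): HEAD=main@C [dev=A main=C]
After op 4 (reset): HEAD=main@A [dev=A main=A]
After op 5 (commit): HEAD=main@D [dev=A main=D]
After op 6 (checkout): HEAD=dev@A [dev=A main=D]
After op 7 (commit): HEAD=dev@E [dev=E main=D]
After op 8 (reset): HEAD=dev@D [dev=D main=D]
After op 9 (merge): HEAD=dev@F [dev=F main=D]
After op 10 (branch): HEAD=dev@F [dev=F fix=F main=D]
After op 11 (commit): HEAD=dev@G [dev=G fix=F main=D]

Answer: dev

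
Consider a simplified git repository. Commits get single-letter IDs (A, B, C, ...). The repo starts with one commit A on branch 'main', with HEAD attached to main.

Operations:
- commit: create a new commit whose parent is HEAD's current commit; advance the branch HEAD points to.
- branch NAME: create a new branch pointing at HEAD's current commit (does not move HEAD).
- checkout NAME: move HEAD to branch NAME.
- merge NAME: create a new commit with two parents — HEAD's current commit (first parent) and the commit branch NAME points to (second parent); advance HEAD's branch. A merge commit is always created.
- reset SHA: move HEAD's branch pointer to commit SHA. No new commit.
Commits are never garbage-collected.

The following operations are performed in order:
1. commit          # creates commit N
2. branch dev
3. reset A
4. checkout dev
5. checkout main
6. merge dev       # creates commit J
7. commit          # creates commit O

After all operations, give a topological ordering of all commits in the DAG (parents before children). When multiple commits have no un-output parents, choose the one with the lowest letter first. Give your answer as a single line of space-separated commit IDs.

After op 1 (commit): HEAD=main@N [main=N]
After op 2 (branch): HEAD=main@N [dev=N main=N]
After op 3 (reset): HEAD=main@A [dev=N main=A]
After op 4 (checkout): HEAD=dev@N [dev=N main=A]
After op 5 (checkout): HEAD=main@A [dev=N main=A]
After op 6 (merge): HEAD=main@J [dev=N main=J]
After op 7 (commit): HEAD=main@O [dev=N main=O]
commit A: parents=[]
commit J: parents=['A', 'N']
commit N: parents=['A']
commit O: parents=['J']

Answer: A N J O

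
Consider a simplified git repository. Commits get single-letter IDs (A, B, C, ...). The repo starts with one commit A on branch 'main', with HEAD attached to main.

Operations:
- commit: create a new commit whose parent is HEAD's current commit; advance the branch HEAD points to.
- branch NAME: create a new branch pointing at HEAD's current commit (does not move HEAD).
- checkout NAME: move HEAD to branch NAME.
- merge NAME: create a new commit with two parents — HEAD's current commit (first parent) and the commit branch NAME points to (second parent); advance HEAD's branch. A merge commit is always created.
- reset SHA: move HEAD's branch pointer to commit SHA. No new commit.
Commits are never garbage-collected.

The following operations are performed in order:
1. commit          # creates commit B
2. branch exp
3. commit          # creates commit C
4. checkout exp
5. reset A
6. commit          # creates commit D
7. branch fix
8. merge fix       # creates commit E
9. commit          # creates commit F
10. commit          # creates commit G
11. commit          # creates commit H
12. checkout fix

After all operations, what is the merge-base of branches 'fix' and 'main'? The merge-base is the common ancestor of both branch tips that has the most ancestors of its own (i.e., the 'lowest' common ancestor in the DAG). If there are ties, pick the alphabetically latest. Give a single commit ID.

Answer: A

Derivation:
After op 1 (commit): HEAD=main@B [main=B]
After op 2 (branch): HEAD=main@B [exp=B main=B]
After op 3 (commit): HEAD=main@C [exp=B main=C]
After op 4 (checkout): HEAD=exp@B [exp=B main=C]
After op 5 (reset): HEAD=exp@A [exp=A main=C]
After op 6 (commit): HEAD=exp@D [exp=D main=C]
After op 7 (branch): HEAD=exp@D [exp=D fix=D main=C]
After op 8 (merge): HEAD=exp@E [exp=E fix=D main=C]
After op 9 (commit): HEAD=exp@F [exp=F fix=D main=C]
After op 10 (commit): HEAD=exp@G [exp=G fix=D main=C]
After op 11 (commit): HEAD=exp@H [exp=H fix=D main=C]
After op 12 (checkout): HEAD=fix@D [exp=H fix=D main=C]
ancestors(fix=D): ['A', 'D']
ancestors(main=C): ['A', 'B', 'C']
common: ['A']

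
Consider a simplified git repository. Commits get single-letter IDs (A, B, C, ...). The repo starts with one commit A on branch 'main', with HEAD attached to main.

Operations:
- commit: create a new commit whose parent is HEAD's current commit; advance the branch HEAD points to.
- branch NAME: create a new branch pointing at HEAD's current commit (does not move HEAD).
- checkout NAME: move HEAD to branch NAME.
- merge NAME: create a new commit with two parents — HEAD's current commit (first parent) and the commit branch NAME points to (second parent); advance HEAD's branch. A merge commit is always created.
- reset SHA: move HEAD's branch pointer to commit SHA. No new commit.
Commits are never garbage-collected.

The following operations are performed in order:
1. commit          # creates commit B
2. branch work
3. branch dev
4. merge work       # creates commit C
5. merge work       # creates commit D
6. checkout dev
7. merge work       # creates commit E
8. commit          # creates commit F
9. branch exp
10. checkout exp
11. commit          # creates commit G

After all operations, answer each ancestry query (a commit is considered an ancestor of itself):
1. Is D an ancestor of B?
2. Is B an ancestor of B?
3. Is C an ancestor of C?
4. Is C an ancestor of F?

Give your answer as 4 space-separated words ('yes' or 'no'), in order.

After op 1 (commit): HEAD=main@B [main=B]
After op 2 (branch): HEAD=main@B [main=B work=B]
After op 3 (branch): HEAD=main@B [dev=B main=B work=B]
After op 4 (merge): HEAD=main@C [dev=B main=C work=B]
After op 5 (merge): HEAD=main@D [dev=B main=D work=B]
After op 6 (checkout): HEAD=dev@B [dev=B main=D work=B]
After op 7 (merge): HEAD=dev@E [dev=E main=D work=B]
After op 8 (commit): HEAD=dev@F [dev=F main=D work=B]
After op 9 (branch): HEAD=dev@F [dev=F exp=F main=D work=B]
After op 10 (checkout): HEAD=exp@F [dev=F exp=F main=D work=B]
After op 11 (commit): HEAD=exp@G [dev=F exp=G main=D work=B]
ancestors(B) = {A,B}; D in? no
ancestors(B) = {A,B}; B in? yes
ancestors(C) = {A,B,C}; C in? yes
ancestors(F) = {A,B,E,F}; C in? no

Answer: no yes yes no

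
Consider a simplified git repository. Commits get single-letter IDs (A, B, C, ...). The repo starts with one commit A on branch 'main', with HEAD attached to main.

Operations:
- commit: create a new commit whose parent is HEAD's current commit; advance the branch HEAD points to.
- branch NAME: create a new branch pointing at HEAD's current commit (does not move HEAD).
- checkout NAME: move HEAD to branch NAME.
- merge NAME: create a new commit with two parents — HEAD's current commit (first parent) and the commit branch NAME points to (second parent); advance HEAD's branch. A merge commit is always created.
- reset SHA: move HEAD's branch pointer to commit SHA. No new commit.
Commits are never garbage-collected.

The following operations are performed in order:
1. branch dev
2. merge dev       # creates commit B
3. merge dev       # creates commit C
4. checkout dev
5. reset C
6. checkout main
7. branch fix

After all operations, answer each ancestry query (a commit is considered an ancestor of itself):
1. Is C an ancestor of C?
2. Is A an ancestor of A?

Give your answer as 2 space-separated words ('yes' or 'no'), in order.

After op 1 (branch): HEAD=main@A [dev=A main=A]
After op 2 (merge): HEAD=main@B [dev=A main=B]
After op 3 (merge): HEAD=main@C [dev=A main=C]
After op 4 (checkout): HEAD=dev@A [dev=A main=C]
After op 5 (reset): HEAD=dev@C [dev=C main=C]
After op 6 (checkout): HEAD=main@C [dev=C main=C]
After op 7 (branch): HEAD=main@C [dev=C fix=C main=C]
ancestors(C) = {A,B,C}; C in? yes
ancestors(A) = {A}; A in? yes

Answer: yes yes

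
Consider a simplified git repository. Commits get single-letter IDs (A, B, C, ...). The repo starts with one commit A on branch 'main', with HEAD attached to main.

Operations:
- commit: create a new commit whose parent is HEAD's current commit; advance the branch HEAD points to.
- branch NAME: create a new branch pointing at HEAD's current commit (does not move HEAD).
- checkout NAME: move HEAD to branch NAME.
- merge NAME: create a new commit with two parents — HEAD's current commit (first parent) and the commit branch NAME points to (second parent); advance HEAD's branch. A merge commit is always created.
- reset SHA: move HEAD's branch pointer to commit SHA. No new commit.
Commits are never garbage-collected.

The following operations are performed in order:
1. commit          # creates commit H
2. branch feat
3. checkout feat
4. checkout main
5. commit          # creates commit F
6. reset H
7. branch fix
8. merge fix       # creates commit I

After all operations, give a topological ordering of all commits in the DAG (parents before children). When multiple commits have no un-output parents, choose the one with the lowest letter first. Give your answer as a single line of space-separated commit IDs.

Answer: A H F I

Derivation:
After op 1 (commit): HEAD=main@H [main=H]
After op 2 (branch): HEAD=main@H [feat=H main=H]
After op 3 (checkout): HEAD=feat@H [feat=H main=H]
After op 4 (checkout): HEAD=main@H [feat=H main=H]
After op 5 (commit): HEAD=main@F [feat=H main=F]
After op 6 (reset): HEAD=main@H [feat=H main=H]
After op 7 (branch): HEAD=main@H [feat=H fix=H main=H]
After op 8 (merge): HEAD=main@I [feat=H fix=H main=I]
commit A: parents=[]
commit F: parents=['H']
commit H: parents=['A']
commit I: parents=['H', 'H']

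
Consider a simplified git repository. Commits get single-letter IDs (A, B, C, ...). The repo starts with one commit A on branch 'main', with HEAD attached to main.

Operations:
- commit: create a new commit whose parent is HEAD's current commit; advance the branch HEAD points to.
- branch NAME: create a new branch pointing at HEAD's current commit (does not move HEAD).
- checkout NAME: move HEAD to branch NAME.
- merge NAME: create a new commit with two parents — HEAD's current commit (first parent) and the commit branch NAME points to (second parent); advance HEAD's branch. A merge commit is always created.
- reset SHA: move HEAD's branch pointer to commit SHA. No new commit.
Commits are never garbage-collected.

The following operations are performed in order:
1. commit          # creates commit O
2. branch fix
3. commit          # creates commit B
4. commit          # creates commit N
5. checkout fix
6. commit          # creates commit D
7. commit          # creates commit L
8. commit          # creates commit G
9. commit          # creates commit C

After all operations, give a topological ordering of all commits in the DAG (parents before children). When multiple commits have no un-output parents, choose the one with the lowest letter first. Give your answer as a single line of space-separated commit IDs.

Answer: A O B D L G C N

Derivation:
After op 1 (commit): HEAD=main@O [main=O]
After op 2 (branch): HEAD=main@O [fix=O main=O]
After op 3 (commit): HEAD=main@B [fix=O main=B]
After op 4 (commit): HEAD=main@N [fix=O main=N]
After op 5 (checkout): HEAD=fix@O [fix=O main=N]
After op 6 (commit): HEAD=fix@D [fix=D main=N]
After op 7 (commit): HEAD=fix@L [fix=L main=N]
After op 8 (commit): HEAD=fix@G [fix=G main=N]
After op 9 (commit): HEAD=fix@C [fix=C main=N]
commit A: parents=[]
commit B: parents=['O']
commit C: parents=['G']
commit D: parents=['O']
commit G: parents=['L']
commit L: parents=['D']
commit N: parents=['B']
commit O: parents=['A']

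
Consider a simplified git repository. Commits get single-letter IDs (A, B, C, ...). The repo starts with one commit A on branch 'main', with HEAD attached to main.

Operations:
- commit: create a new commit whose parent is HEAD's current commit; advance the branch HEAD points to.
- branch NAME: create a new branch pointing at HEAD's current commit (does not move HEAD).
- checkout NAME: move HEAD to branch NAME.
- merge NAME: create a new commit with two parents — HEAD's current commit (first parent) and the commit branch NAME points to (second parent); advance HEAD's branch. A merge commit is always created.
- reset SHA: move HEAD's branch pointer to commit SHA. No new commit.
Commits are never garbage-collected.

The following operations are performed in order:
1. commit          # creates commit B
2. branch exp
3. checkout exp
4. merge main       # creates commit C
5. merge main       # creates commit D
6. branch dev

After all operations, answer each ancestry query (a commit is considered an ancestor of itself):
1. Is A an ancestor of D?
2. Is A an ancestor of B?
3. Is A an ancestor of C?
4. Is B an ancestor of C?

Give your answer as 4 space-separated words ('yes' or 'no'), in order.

Answer: yes yes yes yes

Derivation:
After op 1 (commit): HEAD=main@B [main=B]
After op 2 (branch): HEAD=main@B [exp=B main=B]
After op 3 (checkout): HEAD=exp@B [exp=B main=B]
After op 4 (merge): HEAD=exp@C [exp=C main=B]
After op 5 (merge): HEAD=exp@D [exp=D main=B]
After op 6 (branch): HEAD=exp@D [dev=D exp=D main=B]
ancestors(D) = {A,B,C,D}; A in? yes
ancestors(B) = {A,B}; A in? yes
ancestors(C) = {A,B,C}; A in? yes
ancestors(C) = {A,B,C}; B in? yes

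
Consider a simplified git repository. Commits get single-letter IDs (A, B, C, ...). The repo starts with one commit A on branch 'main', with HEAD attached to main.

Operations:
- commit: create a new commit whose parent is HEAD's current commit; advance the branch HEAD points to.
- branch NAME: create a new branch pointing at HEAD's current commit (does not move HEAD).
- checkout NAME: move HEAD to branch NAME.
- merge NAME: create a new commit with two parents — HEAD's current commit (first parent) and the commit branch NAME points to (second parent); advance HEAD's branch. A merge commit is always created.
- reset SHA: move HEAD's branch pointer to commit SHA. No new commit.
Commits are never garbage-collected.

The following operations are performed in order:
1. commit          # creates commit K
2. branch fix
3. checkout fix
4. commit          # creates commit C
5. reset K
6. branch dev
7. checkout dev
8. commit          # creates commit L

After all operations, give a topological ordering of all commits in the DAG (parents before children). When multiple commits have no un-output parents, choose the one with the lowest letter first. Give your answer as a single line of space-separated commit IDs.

After op 1 (commit): HEAD=main@K [main=K]
After op 2 (branch): HEAD=main@K [fix=K main=K]
After op 3 (checkout): HEAD=fix@K [fix=K main=K]
After op 4 (commit): HEAD=fix@C [fix=C main=K]
After op 5 (reset): HEAD=fix@K [fix=K main=K]
After op 6 (branch): HEAD=fix@K [dev=K fix=K main=K]
After op 7 (checkout): HEAD=dev@K [dev=K fix=K main=K]
After op 8 (commit): HEAD=dev@L [dev=L fix=K main=K]
commit A: parents=[]
commit C: parents=['K']
commit K: parents=['A']
commit L: parents=['K']

Answer: A K C L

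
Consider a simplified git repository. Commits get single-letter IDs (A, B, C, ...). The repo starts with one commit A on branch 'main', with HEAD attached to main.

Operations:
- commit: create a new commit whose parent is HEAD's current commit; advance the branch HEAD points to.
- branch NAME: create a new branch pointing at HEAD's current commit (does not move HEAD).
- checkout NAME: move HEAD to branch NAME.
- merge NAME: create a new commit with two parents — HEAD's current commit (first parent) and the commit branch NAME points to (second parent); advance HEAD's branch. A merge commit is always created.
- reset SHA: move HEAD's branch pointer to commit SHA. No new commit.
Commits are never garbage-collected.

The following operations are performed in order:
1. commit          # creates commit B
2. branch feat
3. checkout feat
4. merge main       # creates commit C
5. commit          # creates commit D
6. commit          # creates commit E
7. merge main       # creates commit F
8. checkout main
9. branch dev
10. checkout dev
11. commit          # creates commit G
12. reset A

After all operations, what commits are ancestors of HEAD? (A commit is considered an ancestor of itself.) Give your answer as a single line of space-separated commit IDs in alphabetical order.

Answer: A

Derivation:
After op 1 (commit): HEAD=main@B [main=B]
After op 2 (branch): HEAD=main@B [feat=B main=B]
After op 3 (checkout): HEAD=feat@B [feat=B main=B]
After op 4 (merge): HEAD=feat@C [feat=C main=B]
After op 5 (commit): HEAD=feat@D [feat=D main=B]
After op 6 (commit): HEAD=feat@E [feat=E main=B]
After op 7 (merge): HEAD=feat@F [feat=F main=B]
After op 8 (checkout): HEAD=main@B [feat=F main=B]
After op 9 (branch): HEAD=main@B [dev=B feat=F main=B]
After op 10 (checkout): HEAD=dev@B [dev=B feat=F main=B]
After op 11 (commit): HEAD=dev@G [dev=G feat=F main=B]
After op 12 (reset): HEAD=dev@A [dev=A feat=F main=B]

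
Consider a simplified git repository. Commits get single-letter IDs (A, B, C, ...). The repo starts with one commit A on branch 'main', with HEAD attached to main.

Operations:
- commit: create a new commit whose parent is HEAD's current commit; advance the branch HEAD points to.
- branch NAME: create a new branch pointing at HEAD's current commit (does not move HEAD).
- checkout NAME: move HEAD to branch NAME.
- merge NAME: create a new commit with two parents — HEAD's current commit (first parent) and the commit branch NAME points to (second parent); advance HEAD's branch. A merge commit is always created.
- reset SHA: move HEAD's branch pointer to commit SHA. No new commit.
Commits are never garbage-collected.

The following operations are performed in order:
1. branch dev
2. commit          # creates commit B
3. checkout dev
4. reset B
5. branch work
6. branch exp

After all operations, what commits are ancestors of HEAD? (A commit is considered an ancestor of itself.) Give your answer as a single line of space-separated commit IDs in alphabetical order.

After op 1 (branch): HEAD=main@A [dev=A main=A]
After op 2 (commit): HEAD=main@B [dev=A main=B]
After op 3 (checkout): HEAD=dev@A [dev=A main=B]
After op 4 (reset): HEAD=dev@B [dev=B main=B]
After op 5 (branch): HEAD=dev@B [dev=B main=B work=B]
After op 6 (branch): HEAD=dev@B [dev=B exp=B main=B work=B]

Answer: A B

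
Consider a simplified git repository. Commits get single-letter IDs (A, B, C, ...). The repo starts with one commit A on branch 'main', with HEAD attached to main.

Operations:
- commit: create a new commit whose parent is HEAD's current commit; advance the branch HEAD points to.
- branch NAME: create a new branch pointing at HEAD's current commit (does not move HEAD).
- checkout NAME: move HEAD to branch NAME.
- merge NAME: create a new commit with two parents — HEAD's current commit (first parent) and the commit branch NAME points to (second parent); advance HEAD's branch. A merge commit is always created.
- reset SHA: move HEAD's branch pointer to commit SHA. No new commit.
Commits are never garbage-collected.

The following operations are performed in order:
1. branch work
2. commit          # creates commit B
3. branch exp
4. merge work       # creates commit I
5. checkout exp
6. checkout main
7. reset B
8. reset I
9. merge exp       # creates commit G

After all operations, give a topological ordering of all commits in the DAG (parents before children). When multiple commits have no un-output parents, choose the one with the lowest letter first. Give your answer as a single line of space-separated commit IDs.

Answer: A B I G

Derivation:
After op 1 (branch): HEAD=main@A [main=A work=A]
After op 2 (commit): HEAD=main@B [main=B work=A]
After op 3 (branch): HEAD=main@B [exp=B main=B work=A]
After op 4 (merge): HEAD=main@I [exp=B main=I work=A]
After op 5 (checkout): HEAD=exp@B [exp=B main=I work=A]
After op 6 (checkout): HEAD=main@I [exp=B main=I work=A]
After op 7 (reset): HEAD=main@B [exp=B main=B work=A]
After op 8 (reset): HEAD=main@I [exp=B main=I work=A]
After op 9 (merge): HEAD=main@G [exp=B main=G work=A]
commit A: parents=[]
commit B: parents=['A']
commit G: parents=['I', 'B']
commit I: parents=['B', 'A']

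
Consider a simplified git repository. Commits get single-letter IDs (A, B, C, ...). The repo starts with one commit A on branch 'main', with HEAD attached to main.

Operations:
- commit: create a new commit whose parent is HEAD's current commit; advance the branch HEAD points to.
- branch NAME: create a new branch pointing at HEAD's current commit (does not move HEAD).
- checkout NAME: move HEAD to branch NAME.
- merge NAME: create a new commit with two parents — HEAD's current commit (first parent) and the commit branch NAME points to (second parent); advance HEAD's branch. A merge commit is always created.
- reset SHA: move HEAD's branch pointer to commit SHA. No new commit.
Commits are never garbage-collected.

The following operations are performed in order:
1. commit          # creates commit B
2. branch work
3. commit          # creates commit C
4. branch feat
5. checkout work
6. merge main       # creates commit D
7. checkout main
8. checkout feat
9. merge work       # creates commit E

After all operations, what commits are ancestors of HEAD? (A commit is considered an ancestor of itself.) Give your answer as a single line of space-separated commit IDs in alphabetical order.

Answer: A B C D E

Derivation:
After op 1 (commit): HEAD=main@B [main=B]
After op 2 (branch): HEAD=main@B [main=B work=B]
After op 3 (commit): HEAD=main@C [main=C work=B]
After op 4 (branch): HEAD=main@C [feat=C main=C work=B]
After op 5 (checkout): HEAD=work@B [feat=C main=C work=B]
After op 6 (merge): HEAD=work@D [feat=C main=C work=D]
After op 7 (checkout): HEAD=main@C [feat=C main=C work=D]
After op 8 (checkout): HEAD=feat@C [feat=C main=C work=D]
After op 9 (merge): HEAD=feat@E [feat=E main=C work=D]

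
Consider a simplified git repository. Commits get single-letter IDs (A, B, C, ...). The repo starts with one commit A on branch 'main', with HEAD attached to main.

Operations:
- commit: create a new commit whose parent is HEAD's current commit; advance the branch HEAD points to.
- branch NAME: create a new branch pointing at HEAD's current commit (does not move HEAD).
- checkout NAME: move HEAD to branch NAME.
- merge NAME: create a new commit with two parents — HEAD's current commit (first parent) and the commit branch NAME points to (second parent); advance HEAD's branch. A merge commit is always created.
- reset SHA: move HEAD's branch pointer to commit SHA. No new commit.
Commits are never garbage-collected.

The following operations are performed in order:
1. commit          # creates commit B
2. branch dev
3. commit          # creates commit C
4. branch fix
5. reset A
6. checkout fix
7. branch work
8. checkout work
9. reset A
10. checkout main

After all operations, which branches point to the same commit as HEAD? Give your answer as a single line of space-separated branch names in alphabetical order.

Answer: main work

Derivation:
After op 1 (commit): HEAD=main@B [main=B]
After op 2 (branch): HEAD=main@B [dev=B main=B]
After op 3 (commit): HEAD=main@C [dev=B main=C]
After op 4 (branch): HEAD=main@C [dev=B fix=C main=C]
After op 5 (reset): HEAD=main@A [dev=B fix=C main=A]
After op 6 (checkout): HEAD=fix@C [dev=B fix=C main=A]
After op 7 (branch): HEAD=fix@C [dev=B fix=C main=A work=C]
After op 8 (checkout): HEAD=work@C [dev=B fix=C main=A work=C]
After op 9 (reset): HEAD=work@A [dev=B fix=C main=A work=A]
After op 10 (checkout): HEAD=main@A [dev=B fix=C main=A work=A]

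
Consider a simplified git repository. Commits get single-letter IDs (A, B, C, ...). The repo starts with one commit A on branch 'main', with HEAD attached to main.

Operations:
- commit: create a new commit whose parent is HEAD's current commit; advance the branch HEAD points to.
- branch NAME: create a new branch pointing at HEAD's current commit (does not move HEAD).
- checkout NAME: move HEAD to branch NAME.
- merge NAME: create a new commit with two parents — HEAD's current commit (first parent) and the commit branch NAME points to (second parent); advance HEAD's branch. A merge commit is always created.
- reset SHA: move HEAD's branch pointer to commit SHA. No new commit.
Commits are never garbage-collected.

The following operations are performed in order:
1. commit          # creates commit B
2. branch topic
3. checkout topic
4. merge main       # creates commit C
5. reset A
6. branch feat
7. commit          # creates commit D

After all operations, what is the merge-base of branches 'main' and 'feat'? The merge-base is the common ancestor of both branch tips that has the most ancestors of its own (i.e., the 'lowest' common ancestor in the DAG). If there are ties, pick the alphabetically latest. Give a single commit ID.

After op 1 (commit): HEAD=main@B [main=B]
After op 2 (branch): HEAD=main@B [main=B topic=B]
After op 3 (checkout): HEAD=topic@B [main=B topic=B]
After op 4 (merge): HEAD=topic@C [main=B topic=C]
After op 5 (reset): HEAD=topic@A [main=B topic=A]
After op 6 (branch): HEAD=topic@A [feat=A main=B topic=A]
After op 7 (commit): HEAD=topic@D [feat=A main=B topic=D]
ancestors(main=B): ['A', 'B']
ancestors(feat=A): ['A']
common: ['A']

Answer: A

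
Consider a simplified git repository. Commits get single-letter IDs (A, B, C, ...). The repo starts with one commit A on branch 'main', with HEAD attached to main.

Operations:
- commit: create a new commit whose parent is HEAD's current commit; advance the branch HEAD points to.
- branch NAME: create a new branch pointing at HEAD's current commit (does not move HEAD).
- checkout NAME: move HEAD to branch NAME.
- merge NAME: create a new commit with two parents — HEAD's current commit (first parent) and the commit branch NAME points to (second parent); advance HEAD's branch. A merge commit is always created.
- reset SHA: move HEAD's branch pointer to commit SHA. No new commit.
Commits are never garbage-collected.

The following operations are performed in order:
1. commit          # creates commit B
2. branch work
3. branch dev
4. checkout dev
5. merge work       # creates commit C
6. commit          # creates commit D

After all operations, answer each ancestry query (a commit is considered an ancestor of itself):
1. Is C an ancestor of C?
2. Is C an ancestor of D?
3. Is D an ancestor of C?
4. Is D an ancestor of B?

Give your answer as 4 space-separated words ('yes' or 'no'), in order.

After op 1 (commit): HEAD=main@B [main=B]
After op 2 (branch): HEAD=main@B [main=B work=B]
After op 3 (branch): HEAD=main@B [dev=B main=B work=B]
After op 4 (checkout): HEAD=dev@B [dev=B main=B work=B]
After op 5 (merge): HEAD=dev@C [dev=C main=B work=B]
After op 6 (commit): HEAD=dev@D [dev=D main=B work=B]
ancestors(C) = {A,B,C}; C in? yes
ancestors(D) = {A,B,C,D}; C in? yes
ancestors(C) = {A,B,C}; D in? no
ancestors(B) = {A,B}; D in? no

Answer: yes yes no no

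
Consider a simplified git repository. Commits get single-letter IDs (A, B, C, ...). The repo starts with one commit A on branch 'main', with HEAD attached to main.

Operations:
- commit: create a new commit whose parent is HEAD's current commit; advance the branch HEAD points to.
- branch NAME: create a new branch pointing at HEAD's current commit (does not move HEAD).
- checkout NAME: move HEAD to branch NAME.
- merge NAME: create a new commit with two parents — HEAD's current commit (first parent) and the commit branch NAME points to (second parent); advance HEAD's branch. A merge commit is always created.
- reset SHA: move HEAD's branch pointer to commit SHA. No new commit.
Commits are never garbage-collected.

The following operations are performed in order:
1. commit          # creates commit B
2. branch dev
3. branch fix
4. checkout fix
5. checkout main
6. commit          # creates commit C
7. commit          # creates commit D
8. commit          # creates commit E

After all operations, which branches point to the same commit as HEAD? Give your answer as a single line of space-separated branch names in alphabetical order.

After op 1 (commit): HEAD=main@B [main=B]
After op 2 (branch): HEAD=main@B [dev=B main=B]
After op 3 (branch): HEAD=main@B [dev=B fix=B main=B]
After op 4 (checkout): HEAD=fix@B [dev=B fix=B main=B]
After op 5 (checkout): HEAD=main@B [dev=B fix=B main=B]
After op 6 (commit): HEAD=main@C [dev=B fix=B main=C]
After op 7 (commit): HEAD=main@D [dev=B fix=B main=D]
After op 8 (commit): HEAD=main@E [dev=B fix=B main=E]

Answer: main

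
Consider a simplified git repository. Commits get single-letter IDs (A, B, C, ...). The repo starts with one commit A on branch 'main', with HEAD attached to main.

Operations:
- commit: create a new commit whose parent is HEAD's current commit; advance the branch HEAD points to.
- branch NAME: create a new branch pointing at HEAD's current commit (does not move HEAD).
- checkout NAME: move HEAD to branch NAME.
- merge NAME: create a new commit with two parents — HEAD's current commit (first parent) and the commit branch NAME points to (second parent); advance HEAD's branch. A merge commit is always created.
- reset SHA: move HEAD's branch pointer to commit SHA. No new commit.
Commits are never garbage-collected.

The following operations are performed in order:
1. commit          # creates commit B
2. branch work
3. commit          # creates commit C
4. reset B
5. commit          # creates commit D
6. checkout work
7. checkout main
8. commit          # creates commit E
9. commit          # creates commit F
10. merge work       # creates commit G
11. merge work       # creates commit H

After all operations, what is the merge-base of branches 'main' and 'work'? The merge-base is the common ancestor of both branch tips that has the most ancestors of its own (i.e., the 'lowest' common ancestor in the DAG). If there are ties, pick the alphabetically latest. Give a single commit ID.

After op 1 (commit): HEAD=main@B [main=B]
After op 2 (branch): HEAD=main@B [main=B work=B]
After op 3 (commit): HEAD=main@C [main=C work=B]
After op 4 (reset): HEAD=main@B [main=B work=B]
After op 5 (commit): HEAD=main@D [main=D work=B]
After op 6 (checkout): HEAD=work@B [main=D work=B]
After op 7 (checkout): HEAD=main@D [main=D work=B]
After op 8 (commit): HEAD=main@E [main=E work=B]
After op 9 (commit): HEAD=main@F [main=F work=B]
After op 10 (merge): HEAD=main@G [main=G work=B]
After op 11 (merge): HEAD=main@H [main=H work=B]
ancestors(main=H): ['A', 'B', 'D', 'E', 'F', 'G', 'H']
ancestors(work=B): ['A', 'B']
common: ['A', 'B']

Answer: B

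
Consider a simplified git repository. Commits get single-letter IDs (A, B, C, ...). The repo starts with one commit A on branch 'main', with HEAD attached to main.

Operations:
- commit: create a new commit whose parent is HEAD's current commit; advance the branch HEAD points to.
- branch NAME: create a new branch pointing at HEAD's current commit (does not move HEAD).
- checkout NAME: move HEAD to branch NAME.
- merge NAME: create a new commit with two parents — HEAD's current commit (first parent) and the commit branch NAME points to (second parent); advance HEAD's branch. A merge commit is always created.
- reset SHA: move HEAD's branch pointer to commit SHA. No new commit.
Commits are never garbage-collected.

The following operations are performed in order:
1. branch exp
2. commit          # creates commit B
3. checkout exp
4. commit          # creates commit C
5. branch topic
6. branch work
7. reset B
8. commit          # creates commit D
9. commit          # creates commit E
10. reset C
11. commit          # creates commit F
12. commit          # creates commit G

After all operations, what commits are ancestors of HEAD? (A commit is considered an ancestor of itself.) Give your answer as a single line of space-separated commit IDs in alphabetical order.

After op 1 (branch): HEAD=main@A [exp=A main=A]
After op 2 (commit): HEAD=main@B [exp=A main=B]
After op 3 (checkout): HEAD=exp@A [exp=A main=B]
After op 4 (commit): HEAD=exp@C [exp=C main=B]
After op 5 (branch): HEAD=exp@C [exp=C main=B topic=C]
After op 6 (branch): HEAD=exp@C [exp=C main=B topic=C work=C]
After op 7 (reset): HEAD=exp@B [exp=B main=B topic=C work=C]
After op 8 (commit): HEAD=exp@D [exp=D main=B topic=C work=C]
After op 9 (commit): HEAD=exp@E [exp=E main=B topic=C work=C]
After op 10 (reset): HEAD=exp@C [exp=C main=B topic=C work=C]
After op 11 (commit): HEAD=exp@F [exp=F main=B topic=C work=C]
After op 12 (commit): HEAD=exp@G [exp=G main=B topic=C work=C]

Answer: A C F G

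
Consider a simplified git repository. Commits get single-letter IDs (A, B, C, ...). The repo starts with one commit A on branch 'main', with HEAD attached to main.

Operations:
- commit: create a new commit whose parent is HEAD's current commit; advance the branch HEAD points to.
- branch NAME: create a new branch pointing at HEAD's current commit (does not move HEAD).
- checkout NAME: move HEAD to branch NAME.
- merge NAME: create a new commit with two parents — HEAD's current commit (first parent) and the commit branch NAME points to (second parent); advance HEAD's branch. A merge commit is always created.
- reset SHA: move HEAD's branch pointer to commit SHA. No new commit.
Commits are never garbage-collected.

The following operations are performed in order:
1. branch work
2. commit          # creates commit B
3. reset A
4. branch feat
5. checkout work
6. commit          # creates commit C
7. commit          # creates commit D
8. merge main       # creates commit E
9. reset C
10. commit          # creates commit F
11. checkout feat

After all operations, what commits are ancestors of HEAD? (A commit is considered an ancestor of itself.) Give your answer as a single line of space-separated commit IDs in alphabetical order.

After op 1 (branch): HEAD=main@A [main=A work=A]
After op 2 (commit): HEAD=main@B [main=B work=A]
After op 3 (reset): HEAD=main@A [main=A work=A]
After op 4 (branch): HEAD=main@A [feat=A main=A work=A]
After op 5 (checkout): HEAD=work@A [feat=A main=A work=A]
After op 6 (commit): HEAD=work@C [feat=A main=A work=C]
After op 7 (commit): HEAD=work@D [feat=A main=A work=D]
After op 8 (merge): HEAD=work@E [feat=A main=A work=E]
After op 9 (reset): HEAD=work@C [feat=A main=A work=C]
After op 10 (commit): HEAD=work@F [feat=A main=A work=F]
After op 11 (checkout): HEAD=feat@A [feat=A main=A work=F]

Answer: A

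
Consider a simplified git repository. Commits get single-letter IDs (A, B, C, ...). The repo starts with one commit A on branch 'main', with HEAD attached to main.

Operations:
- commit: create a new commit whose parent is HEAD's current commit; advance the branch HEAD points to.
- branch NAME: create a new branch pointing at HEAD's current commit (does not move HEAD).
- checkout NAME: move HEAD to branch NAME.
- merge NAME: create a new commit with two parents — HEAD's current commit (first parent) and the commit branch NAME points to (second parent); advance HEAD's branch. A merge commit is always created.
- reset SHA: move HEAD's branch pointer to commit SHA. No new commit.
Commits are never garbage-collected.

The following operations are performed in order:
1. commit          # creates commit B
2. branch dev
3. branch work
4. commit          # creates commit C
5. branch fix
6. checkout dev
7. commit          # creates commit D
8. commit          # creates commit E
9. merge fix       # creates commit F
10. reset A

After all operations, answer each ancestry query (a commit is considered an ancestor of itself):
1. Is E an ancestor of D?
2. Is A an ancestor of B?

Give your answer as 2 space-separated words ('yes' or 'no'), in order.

After op 1 (commit): HEAD=main@B [main=B]
After op 2 (branch): HEAD=main@B [dev=B main=B]
After op 3 (branch): HEAD=main@B [dev=B main=B work=B]
After op 4 (commit): HEAD=main@C [dev=B main=C work=B]
After op 5 (branch): HEAD=main@C [dev=B fix=C main=C work=B]
After op 6 (checkout): HEAD=dev@B [dev=B fix=C main=C work=B]
After op 7 (commit): HEAD=dev@D [dev=D fix=C main=C work=B]
After op 8 (commit): HEAD=dev@E [dev=E fix=C main=C work=B]
After op 9 (merge): HEAD=dev@F [dev=F fix=C main=C work=B]
After op 10 (reset): HEAD=dev@A [dev=A fix=C main=C work=B]
ancestors(D) = {A,B,D}; E in? no
ancestors(B) = {A,B}; A in? yes

Answer: no yes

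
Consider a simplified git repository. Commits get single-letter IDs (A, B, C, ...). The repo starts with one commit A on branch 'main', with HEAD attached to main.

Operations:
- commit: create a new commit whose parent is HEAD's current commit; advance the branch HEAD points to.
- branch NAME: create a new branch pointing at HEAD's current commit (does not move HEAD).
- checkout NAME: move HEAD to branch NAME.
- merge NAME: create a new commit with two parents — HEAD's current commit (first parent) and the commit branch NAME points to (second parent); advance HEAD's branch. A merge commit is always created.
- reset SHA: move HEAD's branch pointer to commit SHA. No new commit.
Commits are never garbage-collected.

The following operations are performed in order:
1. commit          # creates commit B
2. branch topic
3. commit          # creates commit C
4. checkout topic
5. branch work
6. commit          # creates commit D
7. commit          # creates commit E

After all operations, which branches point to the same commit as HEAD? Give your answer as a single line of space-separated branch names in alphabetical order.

Answer: topic

Derivation:
After op 1 (commit): HEAD=main@B [main=B]
After op 2 (branch): HEAD=main@B [main=B topic=B]
After op 3 (commit): HEAD=main@C [main=C topic=B]
After op 4 (checkout): HEAD=topic@B [main=C topic=B]
After op 5 (branch): HEAD=topic@B [main=C topic=B work=B]
After op 6 (commit): HEAD=topic@D [main=C topic=D work=B]
After op 7 (commit): HEAD=topic@E [main=C topic=E work=B]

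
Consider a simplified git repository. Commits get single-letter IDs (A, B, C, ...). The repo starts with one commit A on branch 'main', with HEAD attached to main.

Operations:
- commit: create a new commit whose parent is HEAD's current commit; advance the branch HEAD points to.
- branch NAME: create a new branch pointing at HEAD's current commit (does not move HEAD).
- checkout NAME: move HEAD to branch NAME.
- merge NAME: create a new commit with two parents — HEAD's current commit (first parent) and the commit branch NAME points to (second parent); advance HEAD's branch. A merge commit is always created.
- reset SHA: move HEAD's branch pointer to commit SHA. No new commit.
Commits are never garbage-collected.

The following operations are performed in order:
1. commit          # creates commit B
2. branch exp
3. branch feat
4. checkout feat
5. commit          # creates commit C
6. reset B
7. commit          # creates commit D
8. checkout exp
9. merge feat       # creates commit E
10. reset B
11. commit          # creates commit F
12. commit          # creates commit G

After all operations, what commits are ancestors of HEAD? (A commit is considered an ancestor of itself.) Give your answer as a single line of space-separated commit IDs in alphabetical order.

After op 1 (commit): HEAD=main@B [main=B]
After op 2 (branch): HEAD=main@B [exp=B main=B]
After op 3 (branch): HEAD=main@B [exp=B feat=B main=B]
After op 4 (checkout): HEAD=feat@B [exp=B feat=B main=B]
After op 5 (commit): HEAD=feat@C [exp=B feat=C main=B]
After op 6 (reset): HEAD=feat@B [exp=B feat=B main=B]
After op 7 (commit): HEAD=feat@D [exp=B feat=D main=B]
After op 8 (checkout): HEAD=exp@B [exp=B feat=D main=B]
After op 9 (merge): HEAD=exp@E [exp=E feat=D main=B]
After op 10 (reset): HEAD=exp@B [exp=B feat=D main=B]
After op 11 (commit): HEAD=exp@F [exp=F feat=D main=B]
After op 12 (commit): HEAD=exp@G [exp=G feat=D main=B]

Answer: A B F G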